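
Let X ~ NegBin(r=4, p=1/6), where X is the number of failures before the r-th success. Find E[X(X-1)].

E[X(X-1)] = E[X² - X] = E[X²] - E[X]
E[X] = 20
E[X²] = Var(X) + (E[X])² = 120 + (20)² = 520
E[X(X-1)] = 520 - 20 = 500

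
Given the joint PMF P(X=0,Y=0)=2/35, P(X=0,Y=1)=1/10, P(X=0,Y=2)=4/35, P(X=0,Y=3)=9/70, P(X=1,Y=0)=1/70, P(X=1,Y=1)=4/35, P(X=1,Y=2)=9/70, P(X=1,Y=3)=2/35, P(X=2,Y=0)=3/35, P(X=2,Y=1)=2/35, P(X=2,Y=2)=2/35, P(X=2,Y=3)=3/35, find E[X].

First find marginal of X:
P(X=0) = 2/5
P(X=1) = 11/35
P(X=2) = 2/7
E[X] = 0 × 2/5 + 1 × 11/35 + 2 × 2/7 = 31/35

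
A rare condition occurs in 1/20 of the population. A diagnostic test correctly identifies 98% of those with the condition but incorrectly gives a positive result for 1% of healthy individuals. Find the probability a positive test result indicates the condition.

Let D = the rare event, + = positive/flagged.
P(D) = 1/20
P(+|D) = 98/100 = 49/50
P(+|D') = 1/100
P(+) = P(+|D)P(D) + P(+|D')P(D')
     = \frac{49}{50} × \frac{1}{20} + \frac{1}{100} × \frac{19}{20}
     = \frac{117}{2000}
P(D|+) = P(+|D)P(D)/P(+) = \frac{98}{117}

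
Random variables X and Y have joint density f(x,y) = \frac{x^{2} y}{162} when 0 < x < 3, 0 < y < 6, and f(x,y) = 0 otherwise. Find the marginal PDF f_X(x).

f_X(x) = ∫_0^6 f(x,y) dy
= ∫_0^6 \frac{x^{2} y}{162} dy
= \frac{x^{2}}{9} for 0 < x < 3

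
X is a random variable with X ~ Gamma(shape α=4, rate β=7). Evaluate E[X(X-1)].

E[X(X-1)] = E[X² - X] = E[X²] - E[X]
E[X] = \frac{4}{7}
E[X²] = Var(X) + (E[X])² = \frac{4}{49} + (\frac{4}{7})² = \frac{20}{49}
E[X(X-1)] = \frac{20}{49} - \frac{4}{7} = - \frac{8}{49}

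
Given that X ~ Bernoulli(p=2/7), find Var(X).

For X ~ Bernoulli(p=2/7):
Var(X) = \frac{10}{49}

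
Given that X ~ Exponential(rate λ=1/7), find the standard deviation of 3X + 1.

For X ~ Exponential(rate λ=1/7):
Var(X) = 49
SD(X) = √(Var(X)) = √(49) = 7
SD(3X + 1) = |3| × SD(X) = 3 × 7 = 21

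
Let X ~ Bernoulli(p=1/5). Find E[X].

For X ~ Bernoulli(p=1/5), the expected value is:
E[X] = \frac{1}{5}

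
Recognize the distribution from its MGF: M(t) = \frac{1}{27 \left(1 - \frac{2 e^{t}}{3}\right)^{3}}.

The MGF M(t) = \frac{1}{27 \left(1 - \frac{2 e^{t}}{3}\right)^{3}} is the standard form for the NegativeBinomial distribution.
Comparing with the known MGF formula identifies: NegBin(r=3, p=1/3), X = failures before r-th success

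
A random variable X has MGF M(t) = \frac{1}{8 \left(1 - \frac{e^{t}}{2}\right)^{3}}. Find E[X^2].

To find E[X^2], compute M^(2)(0):
M^(1)(t) = \frac{3 e^{t}}{16 \left(1 - \frac{e^{t}}{2}\right)^{4}}
M^(2)(t) = \frac{3 e^{t}}{16 \left(1 - \frac{e^{t}}{2}\right)^{4}} + \frac{3 e^{2 t}}{8 \left(1 - \frac{e^{t}}{2}\right)^{5}}
M^(2)(0) = 15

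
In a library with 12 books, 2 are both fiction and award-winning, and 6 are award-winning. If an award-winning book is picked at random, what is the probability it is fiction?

P(A ∩ B) = 2/12 = 1/6
P(B) = 6/12 = 1/2
P(A|B) = P(A ∩ B) / P(B) = (1/6) / (1/2) = 1/3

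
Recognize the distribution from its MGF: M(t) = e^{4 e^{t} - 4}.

The MGF M(t) = e^{4 e^{t} - 4} is the standard form for the Poisson distribution.
Comparing with the known MGF formula identifies: Poisson(λ=4)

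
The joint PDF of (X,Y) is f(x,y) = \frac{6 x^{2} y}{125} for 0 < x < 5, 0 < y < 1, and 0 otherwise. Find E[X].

f_X(x) = ∫_0^1 \frac{6 x^{2} y}{125} dy = \frac{3 x^{2}}{125}
E[X] = ∫_0^5 x × (\frac{3 x^{2}}{125}) dx = \frac{15}{4}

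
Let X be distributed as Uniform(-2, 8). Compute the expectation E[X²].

Using the identity E[X²] = Var(X) + (E[X])²:
E[X] = 3
Var(X) = \frac{25}{3}
E[X²] = \frac{25}{3} + (3)²
= \frac{52}{3}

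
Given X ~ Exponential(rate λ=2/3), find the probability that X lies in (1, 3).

P(1 < X < 3) = ∫_{1}^{3} f(x) dx
where f(x) = \frac{2 e^{- \frac{2 x}{3}}}{3}
= - \frac{1}{e^{2}} + e^{- \frac{2}{3}}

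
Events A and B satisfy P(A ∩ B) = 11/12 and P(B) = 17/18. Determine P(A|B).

P(A|B) = P(A ∩ B) / P(B)
= (11/12) / (17/18)
= 33/34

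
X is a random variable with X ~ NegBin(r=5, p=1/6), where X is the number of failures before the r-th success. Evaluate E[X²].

Using the identity E[X²] = Var(X) + (E[X])²:
E[X] = 25
Var(X) = 150
E[X²] = 150 + (25)²
= 775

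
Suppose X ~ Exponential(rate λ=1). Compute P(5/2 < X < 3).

P(5/2 < X < 3) = ∫_{5/2}^{3} f(x) dx
where f(x) = e^{- x}
= - \frac{1}{e^{3}} + e^{- \frac{5}{2}}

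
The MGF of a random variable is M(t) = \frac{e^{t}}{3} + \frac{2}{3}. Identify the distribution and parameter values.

The MGF M(t) = \frac{e^{t}}{3} + \frac{2}{3} is the standard form for the Bernoulli distribution.
Comparing with the known MGF formula identifies: Bernoulli(p=1/3)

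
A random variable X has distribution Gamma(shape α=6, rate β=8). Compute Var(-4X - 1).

For X ~ Gamma(shape α=6, rate β=8):
Var(X) = \frac{3}{32}
Var(-4X - 1) = (-4)² × Var(X) = 16 × \frac{3}{32} = \frac{3}{2}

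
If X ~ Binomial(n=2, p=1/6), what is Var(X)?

For X ~ Binomial(n=2, p=1/6):
Var(X) = \frac{5}{18}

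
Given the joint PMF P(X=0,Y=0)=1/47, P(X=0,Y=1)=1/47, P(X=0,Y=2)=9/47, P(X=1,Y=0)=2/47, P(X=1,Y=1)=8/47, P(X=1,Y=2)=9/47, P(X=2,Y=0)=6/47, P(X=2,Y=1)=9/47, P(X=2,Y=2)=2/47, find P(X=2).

P(X=2) = P(X=2,Y=0) + P(X=2,Y=1) + P(X=2,Y=2)
= 6/47 + 9/47 + 2/47
= 17/47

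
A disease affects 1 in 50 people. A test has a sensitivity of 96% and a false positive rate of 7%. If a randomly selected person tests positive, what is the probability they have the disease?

Let D = the rare event, + = positive/flagged.
P(D) = 1/50
P(+|D) = 96/100 = 24/25
P(+|D') = 7/100
P(+) = P(+|D)P(D) + P(+|D')P(D')
     = \frac{24}{25} × \frac{1}{50} + \frac{7}{100} × \frac{49}{50}
     = \frac{439}{5000}
P(D|+) = P(+|D)P(D)/P(+) = \frac{96}{439}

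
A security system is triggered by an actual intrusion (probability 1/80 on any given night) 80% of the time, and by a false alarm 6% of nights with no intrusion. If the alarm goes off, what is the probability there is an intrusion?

Let D = the rare event, + = positive/flagged.
P(D) = 1/80
P(+|D) = 80/100 = 4/5
P(+|D') = 6/100 = 3/50
P(+) = P(+|D)P(D) + P(+|D')P(D')
     = \frac{4}{5} × \frac{1}{80} + \frac{3}{50} × \frac{79}{80}
     = \frac{277}{4000}
P(D|+) = P(+|D)P(D)/P(+) = \frac{40}{277}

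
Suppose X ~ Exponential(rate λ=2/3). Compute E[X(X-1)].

E[X(X-1)] = E[X² - X] = E[X²] - E[X]
E[X] = \frac{3}{2}
E[X²] = Var(X) + (E[X])² = \frac{9}{4} + (\frac{3}{2})² = \frac{9}{2}
E[X(X-1)] = \frac{9}{2} - \frac{3}{2} = 3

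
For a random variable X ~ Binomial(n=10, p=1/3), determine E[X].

For X ~ Binomial(n=10, p=1/3), the expected value is:
E[X] = \frac{10}{3}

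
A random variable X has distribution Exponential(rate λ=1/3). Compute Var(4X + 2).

For X ~ Exponential(rate λ=1/3):
Var(X) = 9
Var(4X + 2) = (4)² × Var(X) = 16 × 9 = 144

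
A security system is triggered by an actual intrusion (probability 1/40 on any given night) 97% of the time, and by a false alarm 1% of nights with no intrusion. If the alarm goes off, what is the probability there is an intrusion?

Let D = the rare event, + = positive/flagged.
P(D) = 1/40
P(+|D) = 97/100
P(+|D') = 1/100
P(+) = P(+|D)P(D) + P(+|D')P(D')
     = \frac{97}{100} × \frac{1}{40} + \frac{1}{100} × \frac{39}{40}
     = \frac{17}{500}
P(D|+) = P(+|D)P(D)/P(+) = \frac{97}{136}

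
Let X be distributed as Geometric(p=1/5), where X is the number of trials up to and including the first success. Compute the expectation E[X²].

Using the identity E[X²] = Var(X) + (E[X])²:
E[X] = 5
Var(X) = 20
E[X²] = 20 + (5)²
= 45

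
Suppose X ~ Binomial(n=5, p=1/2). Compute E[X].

For X ~ Binomial(n=5, p=1/2), the expected value is:
E[X] = \frac{5}{2}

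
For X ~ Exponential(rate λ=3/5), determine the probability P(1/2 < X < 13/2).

P(1/2 < X < 13/2) = ∫_{1/2}^{13/2} f(x) dx
where f(x) = \frac{3 e^{- \frac{3 x}{5}}}{5}
= - \frac{1 - e^{\frac{18}{5}}}{e^{\frac{39}{10}}}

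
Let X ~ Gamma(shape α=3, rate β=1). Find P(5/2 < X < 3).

P(5/2 < X < 3) = ∫_{5/2}^{3} f(x) dx
where f(x) = \frac{x^{2} e^{- x}}{2}
= - \frac{17}{2 e^{3}} + \frac{53}{8 e^{\frac{5}{2}}}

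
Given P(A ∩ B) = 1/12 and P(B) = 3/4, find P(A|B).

P(A|B) = P(A ∩ B) / P(B)
= (1/12) / (3/4)
= 1/9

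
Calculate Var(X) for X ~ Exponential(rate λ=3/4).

For X ~ Exponential(rate λ=3/4):
Var(X) = \frac{16}{9}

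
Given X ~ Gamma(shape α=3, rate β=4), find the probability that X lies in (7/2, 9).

P(7/2 < X < 9) = ∫_{7/2}^{9} f(x) dx
where f(x) = 32 x^{2} e^{- 4 x}
= \frac{-685 + 113 e^{22}}{e^{36}}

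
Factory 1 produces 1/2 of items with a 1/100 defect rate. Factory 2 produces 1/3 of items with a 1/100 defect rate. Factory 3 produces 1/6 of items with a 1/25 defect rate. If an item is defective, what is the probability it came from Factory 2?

Using Bayes' theorem:
P(F1) = 1/2, P(D|F1) = 1/100
P(F2) = 1/3, P(D|F2) = 1/100
P(F3) = 1/6, P(D|F3) = 1/25
P(D) = P(D|F1)P(F1) + P(D|F2)P(F2) + P(D|F3)P(F3)
     = \frac{3}{200}
P(F2|D) = P(D|F2)P(F2) / P(D)
= \frac{2}{9}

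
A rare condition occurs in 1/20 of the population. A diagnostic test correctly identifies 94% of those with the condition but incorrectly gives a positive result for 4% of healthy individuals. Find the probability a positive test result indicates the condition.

Let D = the rare event, + = positive/flagged.
P(D) = 1/20
P(+|D) = 94/100 = 47/50
P(+|D') = 4/100 = 1/25
P(+) = P(+|D)P(D) + P(+|D')P(D')
     = \frac{47}{50} × \frac{1}{20} + \frac{1}{25} × \frac{19}{20}
     = \frac{17}{200}
P(D|+) = P(+|D)P(D)/P(+) = \frac{47}{85}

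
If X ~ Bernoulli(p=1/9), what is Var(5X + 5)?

For X ~ Bernoulli(p=1/9):
Var(X) = \frac{8}{81}
Var(5X + 5) = (5)² × Var(X) = 25 × \frac{8}{81} = \frac{200}{81}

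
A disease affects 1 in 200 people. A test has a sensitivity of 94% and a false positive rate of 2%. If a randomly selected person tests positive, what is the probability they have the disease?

Let D = the rare event, + = positive/flagged.
P(D) = 1/200
P(+|D) = 94/100 = 47/50
P(+|D') = 2/100 = 1/50
P(+) = P(+|D)P(D) + P(+|D')P(D')
     = \frac{47}{50} × \frac{1}{200} + \frac{1}{50} × \frac{199}{200}
     = \frac{123}{5000}
P(D|+) = P(+|D)P(D)/P(+) = \frac{47}{246}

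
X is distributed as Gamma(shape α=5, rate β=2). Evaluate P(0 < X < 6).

P(0 < X < 6) = ∫_{0}^{6} f(x) dx
where f(x) = \frac{4 x^{4} e^{- 2 x}}{3}
= 1 - \frac{1237}{e^{12}}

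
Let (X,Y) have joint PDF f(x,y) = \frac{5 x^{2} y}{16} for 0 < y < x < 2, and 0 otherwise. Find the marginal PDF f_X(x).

f_X(x) = ∫_0^x \frac{5 x^{2} y}{16} dy = \frac{5 x^{4}}{32}
for 0 < x < 2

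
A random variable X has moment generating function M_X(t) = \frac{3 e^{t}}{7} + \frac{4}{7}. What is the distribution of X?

The MGF M(t) = \frac{3 e^{t}}{7} + \frac{4}{7} is the standard form for the Bernoulli distribution.
Comparing with the known MGF formula identifies: Bernoulli(p=3/7)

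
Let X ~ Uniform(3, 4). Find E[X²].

Using the identity E[X²] = Var(X) + (E[X])²:
E[X] = \frac{7}{2}
Var(X) = \frac{1}{12}
E[X²] = \frac{1}{12} + (\frac{7}{2})²
= \frac{37}{3}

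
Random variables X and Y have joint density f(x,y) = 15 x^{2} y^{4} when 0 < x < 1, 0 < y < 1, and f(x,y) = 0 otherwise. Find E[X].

E[X] = ∫_0^1 ∫_0^1 x × f(x,y) dy dx
= ∫_0^1 ∫_0^1 x × (15 x^{2} y^{4}) dy dx
= \frac{3}{4}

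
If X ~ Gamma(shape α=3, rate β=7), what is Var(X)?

For X ~ Gamma(shape α=3, rate β=7):
Var(X) = \frac{3}{49}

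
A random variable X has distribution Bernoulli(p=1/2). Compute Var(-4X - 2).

For X ~ Bernoulli(p=1/2):
Var(X) = \frac{1}{4}
Var(-4X - 2) = (-4)² × Var(X) = 16 × \frac{1}{4} = 4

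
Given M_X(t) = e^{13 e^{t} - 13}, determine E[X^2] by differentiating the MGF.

To find E[X^2], compute M^(2)(0):
M^(1)(t) = 13 e^{t} e^{13 e^{t} - 13}
M^(2)(t) = 169 e^{2 t} e^{13 e^{t} - 13} + 13 e^{t} e^{13 e^{t} - 13}
M^(2)(0) = 182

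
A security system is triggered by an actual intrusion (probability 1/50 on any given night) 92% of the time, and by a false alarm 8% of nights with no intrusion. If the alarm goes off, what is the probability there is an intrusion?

Let D = the rare event, + = positive/flagged.
P(D) = 1/50
P(+|D) = 92/100 = 23/25
P(+|D') = 8/100 = 2/25
P(+) = P(+|D)P(D) + P(+|D')P(D')
     = \frac{23}{25} × \frac{1}{50} + \frac{2}{25} × \frac{49}{50}
     = \frac{121}{1250}
P(D|+) = P(+|D)P(D)/P(+) = \frac{23}{121}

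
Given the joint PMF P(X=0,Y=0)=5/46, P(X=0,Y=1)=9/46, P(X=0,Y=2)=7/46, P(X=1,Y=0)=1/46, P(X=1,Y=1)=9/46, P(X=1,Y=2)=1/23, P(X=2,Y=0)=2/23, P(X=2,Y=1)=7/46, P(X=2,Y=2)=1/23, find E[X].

First find marginal of X:
P(X=0) = 21/46
P(X=1) = 6/23
P(X=2) = 13/46
E[X] = 0 × 21/46 + 1 × 6/23 + 2 × 13/46 = 19/23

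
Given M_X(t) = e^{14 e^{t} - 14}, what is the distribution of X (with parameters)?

The MGF M(t) = e^{14 e^{t} - 14} is the standard form for the Poisson distribution.
Comparing with the known MGF formula identifies: Poisson(λ=14)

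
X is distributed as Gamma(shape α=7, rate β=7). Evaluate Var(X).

For X ~ Gamma(shape α=7, rate β=7):
Var(X) = \frac{1}{7}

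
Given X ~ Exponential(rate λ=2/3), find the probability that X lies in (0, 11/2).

P(0 < X < 11/2) = ∫_{0}^{11/2} f(x) dx
where f(x) = \frac{2 e^{- \frac{2 x}{3}}}{3}
= 1 - e^{- \frac{11}{3}}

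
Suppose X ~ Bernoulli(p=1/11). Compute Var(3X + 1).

For X ~ Bernoulli(p=1/11):
Var(X) = \frac{10}{121}
Var(3X + 1) = (3)² × Var(X) = 9 × \frac{10}{121} = \frac{90}{121}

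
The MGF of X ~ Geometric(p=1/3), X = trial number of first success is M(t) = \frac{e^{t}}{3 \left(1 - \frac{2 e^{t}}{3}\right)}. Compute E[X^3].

To find E[X^3], compute M^(3)(0):
M^(1)(t) = \frac{e^{t}}{3 \left(1 - \frac{2 e^{t}}{3}\right)} + \frac{2 e^{2 t}}{9 \left(1 - \frac{2 e^{t}}{3}\right)^{2}}
M^(2)(t) = \frac{e^{t}}{3 \left(1 - \frac{2 e^{t}}{3}\right)} + \frac{2 e^{2 t}}{3 \left(1 - \frac{2 e^{t}}{3}\right)^{2}} + \frac{8 e^{3 t}}{27 \left(1 - \frac{2 e^{t}}{3}\right)^{3}}
M^(3)(t) = \frac{e^{t}}{3 \left(1 - \frac{2 e^{t}}{3}\right)} + \frac{14 e^{2 t}}{9 \left(1 - \frac{2 e^{t}}{3}\right)^{2}} + \frac{16 e^{3 t}}{9 \left(1 - \frac{2 e^{t}}{3}\right)^{3}} + \frac{16 e^{4 t}}{27 \left(1 - \frac{2 e^{t}}{3}\right)^{4}}
M^(3)(0) = 111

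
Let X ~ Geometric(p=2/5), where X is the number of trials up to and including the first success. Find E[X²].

Using the identity E[X²] = Var(X) + (E[X])²:
E[X] = \frac{5}{2}
Var(X) = \frac{15}{4}
E[X²] = \frac{15}{4} + (\frac{5}{2})²
= 10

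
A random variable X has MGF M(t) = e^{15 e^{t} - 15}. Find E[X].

To find E[X], compute M^(1)(0):
M^(1)(t) = 15 e^{t} e^{15 e^{t} - 15}
M^(1)(0) = 15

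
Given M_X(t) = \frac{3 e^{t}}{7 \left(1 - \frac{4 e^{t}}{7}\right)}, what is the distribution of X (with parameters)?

The MGF M(t) = \frac{3 e^{t}}{7 \left(1 - \frac{4 e^{t}}{7}\right)} is the standard form for the Geometric distribution.
Comparing with the known MGF formula identifies: Geometric(p=3/7), X = trial number of first success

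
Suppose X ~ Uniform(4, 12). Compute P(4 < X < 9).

P(4 < X < 9) = ∫_{4}^{9} f(x) dx
where f(x) = \frac{1}{8}
= \frac{5}{8}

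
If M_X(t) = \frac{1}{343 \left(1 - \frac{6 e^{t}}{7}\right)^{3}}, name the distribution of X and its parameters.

The MGF M(t) = \frac{1}{343 \left(1 - \frac{6 e^{t}}{7}\right)^{3}} is the standard form for the NegativeBinomial distribution.
Comparing with the known MGF formula identifies: NegBin(r=3, p=1/7), X = failures before r-th success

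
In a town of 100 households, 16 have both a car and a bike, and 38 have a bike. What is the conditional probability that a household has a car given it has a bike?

P(A ∩ B) = 16/100 = 4/25
P(B) = 38/100 = 19/50
P(A|B) = P(A ∩ B) / P(B) = (4/25) / (19/50) = 8/19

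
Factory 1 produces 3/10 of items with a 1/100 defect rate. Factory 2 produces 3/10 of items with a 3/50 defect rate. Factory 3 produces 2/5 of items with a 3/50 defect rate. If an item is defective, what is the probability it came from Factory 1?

Using Bayes' theorem:
P(F1) = 3/10, P(D|F1) = 1/100
P(F2) = 3/10, P(D|F2) = 3/50
P(F3) = 2/5, P(D|F3) = 3/50
P(D) = P(D|F1)P(F1) + P(D|F2)P(F2) + P(D|F3)P(F3)
     = \frac{9}{200}
P(F1|D) = P(D|F1)P(F1) / P(D)
= \frac{1}{15}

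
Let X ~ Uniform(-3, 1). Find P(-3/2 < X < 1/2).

P(-3/2 < X < 1/2) = ∫_{-3/2}^{1/2} f(x) dx
where f(x) = \frac{1}{4}
= \frac{1}{2}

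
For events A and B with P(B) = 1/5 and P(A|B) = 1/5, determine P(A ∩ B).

By definition, P(A|B) = P(A ∩ B) / P(B)
So P(A ∩ B) = P(A|B) × P(B)
= 1/5 × 1/5
= 1/25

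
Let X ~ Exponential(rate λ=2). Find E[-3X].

For X ~ Exponential(rate λ=2):
E[X] = \frac{1}{2}
E[-3X] = -3 × E[X] + 0 = - \frac{3}{2}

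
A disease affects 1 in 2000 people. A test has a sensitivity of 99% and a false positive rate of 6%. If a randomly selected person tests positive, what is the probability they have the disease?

Let D = the rare event, + = positive/flagged.
P(D) = 1/2000
P(+|D) = 99/100
P(+|D') = 6/100 = 3/50
P(+) = P(+|D)P(D) + P(+|D')P(D')
     = \frac{99}{100} × \frac{1}{2000} + \frac{3}{50} × \frac{1999}{2000}
     = \frac{12093}{200000}
P(D|+) = P(+|D)P(D)/P(+) = \frac{33}{4031}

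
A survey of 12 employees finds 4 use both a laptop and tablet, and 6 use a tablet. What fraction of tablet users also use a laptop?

P(A ∩ B) = 4/12 = 1/3
P(B) = 6/12 = 1/2
P(A|B) = P(A ∩ B) / P(B) = (1/3) / (1/2) = 2/3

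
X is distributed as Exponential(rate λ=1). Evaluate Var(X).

For X ~ Exponential(rate λ=1):
Var(X) = 1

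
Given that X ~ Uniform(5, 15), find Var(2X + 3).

For X ~ Uniform(5, 15):
Var(X) = \frac{25}{3}
Var(2X + 3) = (2)² × Var(X) = 4 × \frac{25}{3} = \frac{100}{3}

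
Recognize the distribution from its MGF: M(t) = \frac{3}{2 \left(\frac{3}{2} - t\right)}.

The MGF M(t) = \frac{3}{2 \left(\frac{3}{2} - t\right)} is the standard form for the Exponential distribution.
Comparing with the known MGF formula identifies: Exponential(rate λ=3/2)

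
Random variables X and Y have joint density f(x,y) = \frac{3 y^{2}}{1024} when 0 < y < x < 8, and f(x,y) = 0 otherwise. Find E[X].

f_X(x) = ∫_0^x \frac{3 y^{2}}{1024} dy = \frac{x^{3}}{1024}
E[X] = ∫_0^8 x × (\frac{x^{3}}{1024}) dx = \frac{32}{5}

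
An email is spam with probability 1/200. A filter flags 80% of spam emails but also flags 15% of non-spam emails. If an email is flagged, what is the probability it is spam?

Let D = the rare event, + = positive/flagged.
P(D) = 1/200
P(+|D) = 80/100 = 4/5
P(+|D') = 15/100 = 3/20
P(+) = P(+|D)P(D) + P(+|D')P(D')
     = \frac{4}{5} × \frac{1}{200} + \frac{3}{20} × \frac{199}{200}
     = \frac{613}{4000}
P(D|+) = P(+|D)P(D)/P(+) = \frac{16}{613}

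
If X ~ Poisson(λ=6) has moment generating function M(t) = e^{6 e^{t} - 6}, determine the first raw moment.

To find E[X], compute M^(1)(0):
M^(1)(t) = 6 e^{t} e^{6 e^{t} - 6}
M^(1)(0) = 6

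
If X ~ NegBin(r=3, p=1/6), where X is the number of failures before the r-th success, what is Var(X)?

For X ~ NegBin(r=3, p=1/6), where X is the number of failures before the r-th success:
Var(X) = 90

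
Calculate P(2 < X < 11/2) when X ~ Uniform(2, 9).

P(2 < X < 11/2) = ∫_{2}^{11/2} f(x) dx
where f(x) = \frac{1}{7}
= \frac{1}{2}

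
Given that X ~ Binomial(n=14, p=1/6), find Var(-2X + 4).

For X ~ Binomial(n=14, p=1/6):
Var(X) = \frac{35}{18}
Var(-2X + 4) = (-2)² × Var(X) = 4 × \frac{35}{18} = \frac{70}{9}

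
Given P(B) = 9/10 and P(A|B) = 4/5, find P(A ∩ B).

By definition, P(A|B) = P(A ∩ B) / P(B)
So P(A ∩ B) = P(A|B) × P(B)
= 4/5 × 9/10
= 18/25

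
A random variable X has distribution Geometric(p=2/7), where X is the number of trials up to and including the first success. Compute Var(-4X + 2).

For X ~ Geometric(p=2/7), where X is the number of trials up to and including the first success:
Var(X) = \frac{35}{4}
Var(-4X + 2) = (-4)² × Var(X) = 16 × \frac{35}{4} = 140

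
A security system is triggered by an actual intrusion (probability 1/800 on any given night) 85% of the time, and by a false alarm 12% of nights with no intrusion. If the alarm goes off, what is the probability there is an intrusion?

Let D = the rare event, + = positive/flagged.
P(D) = 1/800
P(+|D) = 85/100 = 17/20
P(+|D') = 12/100 = 3/25
P(+) = P(+|D)P(D) + P(+|D')P(D')
     = \frac{17}{20} × \frac{1}{800} + \frac{3}{25} × \frac{799}{800}
     = \frac{9673}{80000}
P(D|+) = P(+|D)P(D)/P(+) = \frac{5}{569}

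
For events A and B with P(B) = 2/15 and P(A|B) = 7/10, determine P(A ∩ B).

By definition, P(A|B) = P(A ∩ B) / P(B)
So P(A ∩ B) = P(A|B) × P(B)
= 7/10 × 2/15
= 7/75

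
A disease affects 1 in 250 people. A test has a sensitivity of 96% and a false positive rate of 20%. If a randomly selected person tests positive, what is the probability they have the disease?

Let D = the rare event, + = positive/flagged.
P(D) = 1/250
P(+|D) = 96/100 = 24/25
P(+|D') = 20/100 = 1/5
P(+) = P(+|D)P(D) + P(+|D')P(D')
     = \frac{24}{25} × \frac{1}{250} + \frac{1}{5} × \frac{249}{250}
     = \frac{1269}{6250}
P(D|+) = P(+|D)P(D)/P(+) = \frac{8}{423}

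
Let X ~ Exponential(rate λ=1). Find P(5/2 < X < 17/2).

P(5/2 < X < 17/2) = ∫_{5/2}^{17/2} f(x) dx
where f(x) = e^{- x}
= - \frac{1 - e^{6}}{e^{\frac{17}{2}}}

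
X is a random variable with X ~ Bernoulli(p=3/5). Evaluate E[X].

For X ~ Bernoulli(p=3/5), the expected value is:
E[X] = \frac{3}{5}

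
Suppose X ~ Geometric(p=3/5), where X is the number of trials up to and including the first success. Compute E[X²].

Using the identity E[X²] = Var(X) + (E[X])²:
E[X] = \frac{5}{3}
Var(X) = \frac{10}{9}
E[X²] = \frac{10}{9} + (\frac{5}{3})²
= \frac{35}{9}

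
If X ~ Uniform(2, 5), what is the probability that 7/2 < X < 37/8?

P(7/2 < X < 37/8) = ∫_{7/2}^{37/8} f(x) dx
where f(x) = \frac{1}{3}
= \frac{3}{8}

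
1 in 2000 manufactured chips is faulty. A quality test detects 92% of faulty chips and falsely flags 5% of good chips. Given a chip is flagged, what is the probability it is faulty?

Let D = the rare event, + = positive/flagged.
P(D) = 1/2000
P(+|D) = 92/100 = 23/25
P(+|D') = 5/100 = 1/20
P(+) = P(+|D)P(D) + P(+|D')P(D')
     = \frac{23}{25} × \frac{1}{2000} + \frac{1}{20} × \frac{1999}{2000}
     = \frac{10087}{200000}
P(D|+) = P(+|D)P(D)/P(+) = \frac{92}{10087}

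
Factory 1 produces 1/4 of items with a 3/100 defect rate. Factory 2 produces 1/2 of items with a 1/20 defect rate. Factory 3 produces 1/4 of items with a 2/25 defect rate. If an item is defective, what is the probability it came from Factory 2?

Using Bayes' theorem:
P(F1) = 1/4, P(D|F1) = 3/100
P(F2) = 1/2, P(D|F2) = 1/20
P(F3) = 1/4, P(D|F3) = 2/25
P(D) = P(D|F1)P(F1) + P(D|F2)P(F2) + P(D|F3)P(F3)
     = \frac{21}{400}
P(F2|D) = P(D|F2)P(F2) / P(D)
= \frac{10}{21}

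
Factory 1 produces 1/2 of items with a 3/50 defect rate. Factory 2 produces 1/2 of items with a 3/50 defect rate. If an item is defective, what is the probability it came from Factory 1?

Using Bayes' theorem:
P(F1) = 1/2, P(D|F1) = 3/50
P(F2) = 1/2, P(D|F2) = 3/50
P(D) = P(D|F1)P(F1) + P(D|F2)P(F2)
     = \frac{3}{50}
P(F1|D) = P(D|F1)P(F1) / P(D)
= \frac{1}{2}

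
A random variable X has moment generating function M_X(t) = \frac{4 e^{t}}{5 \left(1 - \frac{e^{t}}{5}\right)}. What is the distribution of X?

The MGF M(t) = \frac{4 e^{t}}{5 \left(1 - \frac{e^{t}}{5}\right)} is the standard form for the Geometric distribution.
Comparing with the known MGF formula identifies: Geometric(p=4/5), X = trial number of first success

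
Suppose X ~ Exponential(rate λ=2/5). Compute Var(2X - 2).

For X ~ Exponential(rate λ=2/5):
Var(X) = \frac{25}{4}
Var(2X - 2) = (2)² × Var(X) = 4 × \frac{25}{4} = 25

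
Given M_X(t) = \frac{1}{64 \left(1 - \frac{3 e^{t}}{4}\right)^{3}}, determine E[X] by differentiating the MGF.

To find E[X], compute M^(1)(0):
M^(1)(t) = \frac{9 e^{t}}{256 \left(1 - \frac{3 e^{t}}{4}\right)^{4}}
M^(1)(0) = 9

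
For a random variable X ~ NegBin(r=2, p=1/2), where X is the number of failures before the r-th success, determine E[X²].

Using the identity E[X²] = Var(X) + (E[X])²:
E[X] = 2
Var(X) = 4
E[X²] = 4 + (2)²
= 8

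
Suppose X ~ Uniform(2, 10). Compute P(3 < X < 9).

P(3 < X < 9) = ∫_{3}^{9} f(x) dx
where f(x) = \frac{1}{8}
= \frac{3}{4}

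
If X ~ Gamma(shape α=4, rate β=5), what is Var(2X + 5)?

For X ~ Gamma(shape α=4, rate β=5):
Var(X) = \frac{4}{25}
Var(2X + 5) = (2)² × Var(X) = 4 × \frac{4}{25} = \frac{16}{25}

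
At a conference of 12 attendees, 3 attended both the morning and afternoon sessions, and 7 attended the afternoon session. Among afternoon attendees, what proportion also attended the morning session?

P(A ∩ B) = 3/12 = 1/4
P(B) = 7/12
P(A|B) = P(A ∩ B) / P(B) = (1/4) / (7/12) = 3/7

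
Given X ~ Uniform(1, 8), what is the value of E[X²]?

Using the identity E[X²] = Var(X) + (E[X])²:
E[X] = \frac{9}{2}
Var(X) = \frac{49}{12}
E[X²] = \frac{49}{12} + (\frac{9}{2})²
= \frac{73}{3}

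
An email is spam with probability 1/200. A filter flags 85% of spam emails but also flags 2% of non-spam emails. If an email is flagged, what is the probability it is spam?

Let D = the rare event, + = positive/flagged.
P(D) = 1/200
P(+|D) = 85/100 = 17/20
P(+|D') = 2/100 = 1/50
P(+) = P(+|D)P(D) + P(+|D')P(D')
     = \frac{17}{20} × \frac{1}{200} + \frac{1}{50} × \frac{199}{200}
     = \frac{483}{20000}
P(D|+) = P(+|D)P(D)/P(+) = \frac{85}{483}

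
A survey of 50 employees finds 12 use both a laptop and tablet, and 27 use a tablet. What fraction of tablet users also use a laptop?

P(A ∩ B) = 12/50 = 6/25
P(B) = 27/50
P(A|B) = P(A ∩ B) / P(B) = (6/25) / (27/50) = 4/9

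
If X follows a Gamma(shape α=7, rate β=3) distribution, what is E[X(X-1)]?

E[X(X-1)] = E[X² - X] = E[X²] - E[X]
E[X] = \frac{7}{3}
E[X²] = Var(X) + (E[X])² = \frac{7}{9} + (\frac{7}{3})² = \frac{56}{9}
E[X(X-1)] = \frac{56}{9} - \frac{7}{3} = \frac{35}{9}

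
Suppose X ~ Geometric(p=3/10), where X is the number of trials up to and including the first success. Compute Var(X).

For X ~ Geometric(p=3/10), where X is the number of trials up to and including the first success:
Var(X) = \frac{70}{9}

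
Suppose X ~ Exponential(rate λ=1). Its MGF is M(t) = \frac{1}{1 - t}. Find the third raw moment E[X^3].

To find E[X^3], compute M^(3)(0):
M^(1)(t) = \frac{1}{\left(1 - t\right)^{2}}
M^(2)(t) = \frac{2}{\left(1 - t\right)^{3}}
M^(3)(t) = \frac{6}{\left(1 - t\right)^{4}}
M^(3)(0) = 6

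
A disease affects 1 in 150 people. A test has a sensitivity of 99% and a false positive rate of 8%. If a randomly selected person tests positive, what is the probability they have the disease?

Let D = the rare event, + = positive/flagged.
P(D) = 1/150
P(+|D) = 99/100
P(+|D') = 8/100 = 2/25
P(+) = P(+|D)P(D) + P(+|D')P(D')
     = \frac{99}{100} × \frac{1}{150} + \frac{2}{25} × \frac{149}{150}
     = \frac{1291}{15000}
P(D|+) = P(+|D)P(D)/P(+) = \frac{99}{1291}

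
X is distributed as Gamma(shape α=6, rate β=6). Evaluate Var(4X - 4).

For X ~ Gamma(shape α=6, rate β=6):
Var(X) = \frac{1}{6}
Var(4X - 4) = (4)² × Var(X) = 16 × \frac{1}{6} = \frac{8}{3}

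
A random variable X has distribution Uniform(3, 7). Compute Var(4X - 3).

For X ~ Uniform(3, 7):
Var(X) = \frac{4}{3}
Var(4X - 3) = (4)² × Var(X) = 16 × \frac{4}{3} = \frac{64}{3}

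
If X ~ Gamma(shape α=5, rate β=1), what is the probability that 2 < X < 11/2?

P(2 < X < 11/2) = ∫_{2}^{11/2} f(x) dx
where f(x) = \frac{x^{4} e^{- x}}{24}
= - \frac{33593}{384 e^{\frac{11}{2}}} + \frac{7}{e^{2}}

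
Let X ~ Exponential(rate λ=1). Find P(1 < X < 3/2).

P(1 < X < 3/2) = ∫_{1}^{3/2} f(x) dx
where f(x) = e^{- x}
= - \frac{1}{e^{\frac{3}{2}}} + e^{-1}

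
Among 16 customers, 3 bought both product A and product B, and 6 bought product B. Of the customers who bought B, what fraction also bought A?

P(A ∩ B) = 3/16
P(B) = 6/16 = 3/8
P(A|B) = P(A ∩ B) / P(B) = (3/16) / (3/8) = 1/2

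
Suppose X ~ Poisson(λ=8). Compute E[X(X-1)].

E[X(X-1)] = E[X² - X] = E[X²] - E[X]
E[X] = 8
E[X²] = Var(X) + (E[X])² = 8 + (8)² = 72
E[X(X-1)] = 72 - 8 = 64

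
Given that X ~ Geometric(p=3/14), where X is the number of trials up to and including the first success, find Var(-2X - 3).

For X ~ Geometric(p=3/14), where X is the number of trials up to and including the first success:
Var(X) = \frac{154}{9}
Var(-2X - 3) = (-2)² × Var(X) = 4 × \frac{154}{9} = \frac{616}{9}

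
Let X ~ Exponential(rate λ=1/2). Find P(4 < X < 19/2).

P(4 < X < 19/2) = ∫_{4}^{19/2} f(x) dx
where f(x) = \frac{e^{- \frac{x}{2}}}{2}
= - \frac{1}{e^{\frac{19}{4}}} + e^{-2}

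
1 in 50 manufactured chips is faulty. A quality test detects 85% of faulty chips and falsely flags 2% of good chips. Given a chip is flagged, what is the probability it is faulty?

Let D = the rare event, + = positive/flagged.
P(D) = 1/50
P(+|D) = 85/100 = 17/20
P(+|D') = 2/100 = 1/50
P(+) = P(+|D)P(D) + P(+|D')P(D')
     = \frac{17}{20} × \frac{1}{50} + \frac{1}{50} × \frac{49}{50}
     = \frac{183}{5000}
P(D|+) = P(+|D)P(D)/P(+) = \frac{85}{183}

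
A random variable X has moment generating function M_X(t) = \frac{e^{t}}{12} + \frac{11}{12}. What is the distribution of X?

The MGF M(t) = \frac{e^{t}}{12} + \frac{11}{12} is the standard form for the Bernoulli distribution.
Comparing with the known MGF formula identifies: Bernoulli(p=1/12)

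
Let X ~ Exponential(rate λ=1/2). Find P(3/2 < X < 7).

P(3/2 < X < 7) = ∫_{3/2}^{7} f(x) dx
where f(x) = \frac{e^{- \frac{x}{2}}}{2}
= - \frac{1}{e^{\frac{7}{2}}} + e^{- \frac{3}{4}}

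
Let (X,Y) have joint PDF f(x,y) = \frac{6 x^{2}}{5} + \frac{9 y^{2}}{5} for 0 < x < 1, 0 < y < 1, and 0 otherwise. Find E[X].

E[X] = ∫_0^1 ∫_0^1 x × f(x,y) dy dx
= ∫_0^1 ∫_0^1 x × (\frac{6 x^{2}}{5} + \frac{9 y^{2}}{5}) dy dx
= \frac{3}{5}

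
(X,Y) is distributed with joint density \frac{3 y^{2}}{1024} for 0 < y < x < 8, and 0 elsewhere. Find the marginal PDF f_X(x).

f_X(x) = ∫_0^x \frac{3 y^{2}}{1024} dy = \frac{x^{3}}{1024}
for 0 < x < 8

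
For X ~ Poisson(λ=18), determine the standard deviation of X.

For X ~ Poisson(λ=18):
Var(X) = 18
SD(X) = √(Var(X)) = √(18) = 3 \sqrt{2}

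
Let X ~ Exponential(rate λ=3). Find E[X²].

Using the identity E[X²] = Var(X) + (E[X])²:
E[X] = \frac{1}{3}
Var(X) = \frac{1}{9}
E[X²] = \frac{1}{9} + (\frac{1}{3})²
= \frac{2}{9}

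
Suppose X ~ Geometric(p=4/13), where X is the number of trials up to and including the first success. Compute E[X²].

Using the identity E[X²] = Var(X) + (E[X])²:
E[X] = \frac{13}{4}
Var(X) = \frac{117}{16}
E[X²] = \frac{117}{16} + (\frac{13}{4})²
= \frac{143}{8}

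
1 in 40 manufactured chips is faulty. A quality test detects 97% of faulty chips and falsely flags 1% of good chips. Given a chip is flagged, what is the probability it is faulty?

Let D = the rare event, + = positive/flagged.
P(D) = 1/40
P(+|D) = 97/100
P(+|D') = 1/100
P(+) = P(+|D)P(D) + P(+|D')P(D')
     = \frac{97}{100} × \frac{1}{40} + \frac{1}{100} × \frac{39}{40}
     = \frac{17}{500}
P(D|+) = P(+|D)P(D)/P(+) = \frac{97}{136}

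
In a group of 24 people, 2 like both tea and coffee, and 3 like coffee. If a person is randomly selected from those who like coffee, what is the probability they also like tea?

P(A ∩ B) = 2/24 = 1/12
P(B) = 3/24 = 1/8
P(A|B) = P(A ∩ B) / P(B) = (1/12) / (1/8) = 2/3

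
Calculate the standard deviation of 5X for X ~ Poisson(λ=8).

For X ~ Poisson(λ=8):
Var(X) = 8
SD(X) = √(Var(X)) = √(8) = 2 \sqrt{2}
SD(5X) = |5| × SD(X) = 5 × 2 \sqrt{2} = 10 \sqrt{2}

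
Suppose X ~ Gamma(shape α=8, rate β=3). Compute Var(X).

For X ~ Gamma(shape α=8, rate β=3):
Var(X) = \frac{8}{9}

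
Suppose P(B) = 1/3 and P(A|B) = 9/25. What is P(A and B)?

By definition, P(A|B) = P(A ∩ B) / P(B)
So P(A ∩ B) = P(A|B) × P(B)
= 9/25 × 1/3
= 3/25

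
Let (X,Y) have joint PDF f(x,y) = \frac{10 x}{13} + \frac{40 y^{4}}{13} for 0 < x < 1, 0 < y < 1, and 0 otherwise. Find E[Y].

E[Y] = ∫_0^1 ∫_0^1 y × f(x,y) dx dy
= \frac{55}{78}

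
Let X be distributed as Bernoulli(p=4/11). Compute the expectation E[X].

For X ~ Bernoulli(p=4/11), the expected value is:
E[X] = \frac{4}{11}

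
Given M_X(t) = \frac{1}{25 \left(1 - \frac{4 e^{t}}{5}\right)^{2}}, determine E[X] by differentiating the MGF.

To find E[X], compute M^(1)(0):
M^(1)(t) = \frac{8 e^{t}}{125 \left(1 - \frac{4 e^{t}}{5}\right)^{3}}
M^(1)(0) = 8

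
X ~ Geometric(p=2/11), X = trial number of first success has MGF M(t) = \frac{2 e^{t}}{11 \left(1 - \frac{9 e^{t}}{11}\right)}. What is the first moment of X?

To find E[X], compute M^(1)(0):
M^(1)(t) = \frac{2 e^{t}}{11 \left(1 - \frac{9 e^{t}}{11}\right)} + \frac{18 e^{2 t}}{121 \left(1 - \frac{9 e^{t}}{11}\right)^{2}}
M^(1)(0) = \frac{11}{2}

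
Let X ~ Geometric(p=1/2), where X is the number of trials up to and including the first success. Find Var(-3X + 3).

For X ~ Geometric(p=1/2), where X is the number of trials up to and including the first success:
Var(X) = 2
Var(-3X + 3) = (-3)² × Var(X) = 9 × 2 = 18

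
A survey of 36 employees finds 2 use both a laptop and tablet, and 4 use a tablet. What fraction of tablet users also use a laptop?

P(A ∩ B) = 2/36 = 1/18
P(B) = 4/36 = 1/9
P(A|B) = P(A ∩ B) / P(B) = (1/18) / (1/9) = 1/2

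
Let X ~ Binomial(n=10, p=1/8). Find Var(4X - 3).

For X ~ Binomial(n=10, p=1/8):
Var(X) = \frac{35}{32}
Var(4X - 3) = (4)² × Var(X) = 16 × \frac{35}{32} = \frac{35}{2}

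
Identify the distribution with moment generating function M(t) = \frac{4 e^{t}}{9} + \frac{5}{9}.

The MGF M(t) = \frac{4 e^{t}}{9} + \frac{5}{9} is the standard form for the Bernoulli distribution.
Comparing with the known MGF formula identifies: Bernoulli(p=4/9)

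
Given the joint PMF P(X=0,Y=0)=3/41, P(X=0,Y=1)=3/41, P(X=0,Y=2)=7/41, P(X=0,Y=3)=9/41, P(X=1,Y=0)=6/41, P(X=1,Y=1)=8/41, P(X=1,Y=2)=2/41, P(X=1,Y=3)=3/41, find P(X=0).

P(X=0) = P(X=0,Y=0) + P(X=0,Y=1) + P(X=0,Y=2) + P(X=0,Y=3)
= 3/41 + 3/41 + 7/41 + 9/41
= 22/41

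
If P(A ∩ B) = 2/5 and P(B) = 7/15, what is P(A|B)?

P(A|B) = P(A ∩ B) / P(B)
= (2/5) / (7/15)
= 6/7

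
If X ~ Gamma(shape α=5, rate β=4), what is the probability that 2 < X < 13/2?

P(2 < X < 13/2) = ∫_{2}^{13/2} f(x) dx
where f(x) = \frac{128 x^{4} e^{- 4 x}}{3}
= \frac{3 \left(-7445 + 99 e^{18}\right)}{e^{26}}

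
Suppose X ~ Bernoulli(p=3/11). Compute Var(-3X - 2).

For X ~ Bernoulli(p=3/11):
Var(X) = \frac{24}{121}
Var(-3X - 2) = (-3)² × Var(X) = 9 × \frac{24}{121} = \frac{216}{121}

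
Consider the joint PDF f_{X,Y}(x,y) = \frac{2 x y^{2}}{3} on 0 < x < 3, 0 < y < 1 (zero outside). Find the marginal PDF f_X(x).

f_X(x) = ∫_0^1 f(x,y) dy
= ∫_0^1 \frac{2 x y^{2}}{3} dy
= \frac{2 x}{9} for 0 < x < 3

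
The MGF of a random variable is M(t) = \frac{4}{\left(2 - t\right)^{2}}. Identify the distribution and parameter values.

The MGF M(t) = \frac{4}{\left(2 - t\right)^{2}} is the standard form for the Gamma distribution.
Comparing with the known MGF formula identifies: Gamma(shape α=2, rate β=2)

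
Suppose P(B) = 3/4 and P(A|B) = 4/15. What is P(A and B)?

By definition, P(A|B) = P(A ∩ B) / P(B)
So P(A ∩ B) = P(A|B) × P(B)
= 4/15 × 3/4
= 1/5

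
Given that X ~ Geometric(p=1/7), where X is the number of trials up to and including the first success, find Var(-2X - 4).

For X ~ Geometric(p=1/7), where X is the number of trials up to and including the first success:
Var(X) = 42
Var(-2X - 4) = (-2)² × Var(X) = 4 × 42 = 168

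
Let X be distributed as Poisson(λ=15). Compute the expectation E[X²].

Using the identity E[X²] = Var(X) + (E[X])²:
E[X] = 15
Var(X) = 15
E[X²] = 15 + (15)²
= 240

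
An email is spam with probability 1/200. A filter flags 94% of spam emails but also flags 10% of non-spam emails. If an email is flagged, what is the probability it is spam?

Let D = the rare event, + = positive/flagged.
P(D) = 1/200
P(+|D) = 94/100 = 47/50
P(+|D') = 10/100 = 1/10
P(+) = P(+|D)P(D) + P(+|D')P(D')
     = \frac{47}{50} × \frac{1}{200} + \frac{1}{10} × \frac{199}{200}
     = \frac{521}{5000}
P(D|+) = P(+|D)P(D)/P(+) = \frac{47}{1042}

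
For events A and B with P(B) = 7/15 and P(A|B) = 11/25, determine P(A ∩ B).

By definition, P(A|B) = P(A ∩ B) / P(B)
So P(A ∩ B) = P(A|B) × P(B)
= 11/25 × 7/15
= 77/375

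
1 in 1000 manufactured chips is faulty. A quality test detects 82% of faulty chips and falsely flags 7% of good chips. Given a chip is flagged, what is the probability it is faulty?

Let D = the rare event, + = positive/flagged.
P(D) = 1/1000
P(+|D) = 82/100 = 41/50
P(+|D') = 7/100
P(+) = P(+|D)P(D) + P(+|D')P(D')
     = \frac{41}{50} × \frac{1}{1000} + \frac{7}{100} × \frac{999}{1000}
     = \frac{283}{4000}
P(D|+) = P(+|D)P(D)/P(+) = \frac{82}{7075}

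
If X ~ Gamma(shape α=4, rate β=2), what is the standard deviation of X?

For X ~ Gamma(shape α=4, rate β=2):
Var(X) = 1
SD(X) = √(Var(X)) = √(1) = 1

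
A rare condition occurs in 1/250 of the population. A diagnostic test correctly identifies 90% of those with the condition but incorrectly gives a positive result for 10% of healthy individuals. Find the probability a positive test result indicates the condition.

Let D = the rare event, + = positive/flagged.
P(D) = 1/250
P(+|D) = 90/100 = 9/10
P(+|D') = 10/100 = 1/10
P(+) = P(+|D)P(D) + P(+|D')P(D')
     = \frac{9}{10} × \frac{1}{250} + \frac{1}{10} × \frac{249}{250}
     = \frac{129}{1250}
P(D|+) = P(+|D)P(D)/P(+) = \frac{3}{86}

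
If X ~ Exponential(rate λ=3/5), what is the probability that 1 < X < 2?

P(1 < X < 2) = ∫_{1}^{2} f(x) dx
where f(x) = \frac{3 e^{- \frac{3 x}{5}}}{5}
= - \frac{1 - e^{\frac{3}{5}}}{e^{\frac{6}{5}}}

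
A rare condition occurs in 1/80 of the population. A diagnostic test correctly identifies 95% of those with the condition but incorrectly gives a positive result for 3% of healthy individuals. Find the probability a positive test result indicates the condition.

Let D = the rare event, + = positive/flagged.
P(D) = 1/80
P(+|D) = 95/100 = 19/20
P(+|D') = 3/100
P(+) = P(+|D)P(D) + P(+|D')P(D')
     = \frac{19}{20} × \frac{1}{80} + \frac{3}{100} × \frac{79}{80}
     = \frac{83}{2000}
P(D|+) = P(+|D)P(D)/P(+) = \frac{95}{332}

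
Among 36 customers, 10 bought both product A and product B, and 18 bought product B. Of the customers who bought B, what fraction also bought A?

P(A ∩ B) = 10/36 = 5/18
P(B) = 18/36 = 1/2
P(A|B) = P(A ∩ B) / P(B) = (5/18) / (1/2) = 5/9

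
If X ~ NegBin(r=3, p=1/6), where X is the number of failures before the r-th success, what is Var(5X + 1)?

For X ~ NegBin(r=3, p=1/6), where X is the number of failures before the r-th success:
Var(X) = 90
Var(5X + 1) = (5)² × Var(X) = 25 × 90 = 2250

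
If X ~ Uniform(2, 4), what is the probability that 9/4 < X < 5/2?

P(9/4 < X < 5/2) = ∫_{9/4}^{5/2} f(x) dx
where f(x) = \frac{1}{2}
= \frac{1}{8}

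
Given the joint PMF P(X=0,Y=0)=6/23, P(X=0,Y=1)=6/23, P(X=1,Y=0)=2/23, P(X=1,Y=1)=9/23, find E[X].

First find marginal of X:
P(X=0) = 12/23
P(X=1) = 11/23
E[X] = 0 × 12/23 + 1 × 11/23 = 11/23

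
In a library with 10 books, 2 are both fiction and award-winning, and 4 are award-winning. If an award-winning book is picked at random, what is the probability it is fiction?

P(A ∩ B) = 2/10 = 1/5
P(B) = 4/10 = 2/5
P(A|B) = P(A ∩ B) / P(B) = (1/5) / (2/5) = 1/2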